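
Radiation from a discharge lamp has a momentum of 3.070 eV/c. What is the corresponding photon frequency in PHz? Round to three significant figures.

0.742 PHz

Take h = 6.62607015 × 10^-34 J·s, c = 2.99792458 × 10^8 m/s, 1 eV = 1.602176634 × 10^-19 J.
In SI units: p = 3.070 eV/c = 1.6407 × 10^-27 kg·m/s.
The photon relation is f = pc/h, giving f = 7.423 × 10^14 Hz.
Converting to PHz: f = 0.7423 PHz ≈ 0.742 PHz.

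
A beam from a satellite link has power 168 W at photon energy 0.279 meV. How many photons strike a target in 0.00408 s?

Total energy: E_total = P·t = 168 × 0.00408 = 0.6854 J.
Per-photon energy: E = 4.470 × 10^-23 J.
N = E_total / E_photon = 1.53 × 10^22.

1.53 × 10^22 photons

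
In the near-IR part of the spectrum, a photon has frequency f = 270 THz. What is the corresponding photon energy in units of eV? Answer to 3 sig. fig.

Use h = 6.62607015 × 10^-34 J·s, 1 eV = 1.602176634 × 10^-19 J.
First convert: f = 270 THz = 2.7 × 10^14 Hz.
Apply E = hf: E = 1.789 × 10^-19 J.
Converting to eV: E = 1.117 eV ≈ 1.12 eV.

1.12 eV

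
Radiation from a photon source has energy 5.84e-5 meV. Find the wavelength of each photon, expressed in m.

First convert: E = 5.84e-5 meV = 9.3567e-27 J.
The photon relation is λ = hc/E, giving λ = 21.23 m.
So λ ≈ 21.2 m.

21.2 m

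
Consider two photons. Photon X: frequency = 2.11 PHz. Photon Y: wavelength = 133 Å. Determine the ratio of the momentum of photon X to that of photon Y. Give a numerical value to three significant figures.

0.0936

p_X = 4.664 × 10^-27 kg·m/s (from frequency = 2.11 PHz, via p = hf/c).
p_Y = 4.982 × 10^-26 kg·m/s (from wavelength = 133 Å, via p = h/λ).
Ratio = 4.664 × 10^-27 / 4.982 × 10^-26 = 0.0936.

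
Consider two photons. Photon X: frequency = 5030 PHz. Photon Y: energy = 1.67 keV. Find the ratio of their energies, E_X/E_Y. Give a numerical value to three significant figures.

E_X = 3.333·10^-15 J (from frequency = 5030 PHz, via E = hf).
E_Y = 2.676·10^-16 J (from energy = 1.67 keV, via E given directly).
Ratio = 3.333·10^-15 / 2.676·10^-16 = 12.5.

12.5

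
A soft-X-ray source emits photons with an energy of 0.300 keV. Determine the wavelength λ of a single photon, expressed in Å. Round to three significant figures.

41.3 Å

Use h = 6.62607015·10^-34 J·s, c = 2.99792458·10^8 m/s, 1 eV = 1.602176634·10^-19 J.
Convert to SI: E = 0.300 keV = 4.8065·10^-17 J.
The photon relation is λ = hc/E, giving λ = 4.133·10^-9 m.
Converting to Å: λ = 41.33 Å ≈ 41.3 Å.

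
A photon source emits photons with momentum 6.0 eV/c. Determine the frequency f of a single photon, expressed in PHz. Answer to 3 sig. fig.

1.45 PHz

(h = 6.62607015e-34 J·s, c = 2.99792458e8 m/s, 1 eV = 1.602176634e-19 J.)
Convert to SI: p = 6.0 eV/c = 3.2066e-27 kg·m/s.
The photon relation is f = pc/h, giving f = 1.451e15 Hz.
Converting to PHz: f = 1.451 PHz ≈ 1.45 PHz.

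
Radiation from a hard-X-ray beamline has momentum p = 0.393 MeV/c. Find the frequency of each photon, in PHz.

First convert: p = 0.393 MeV/c = 2.1003·10^-22 kg·m/s.
Apply f = pc/h: f = 9.503·10^19 Hz.
Converting to PHz: f = 95030 PHz ≈ 9.50·10^4 PHz.

9.50·10^4 PHz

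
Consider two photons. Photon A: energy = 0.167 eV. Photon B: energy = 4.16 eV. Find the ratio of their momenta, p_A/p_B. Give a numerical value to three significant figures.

0.0401

p_A = 8.925·10^-29 kg·m/s (from energy = 0.167 eV, via p = E/c).
p_B = 2.223·10^-27 kg·m/s (from energy = 4.16 eV, via p = E/c).
Ratio = 8.925·10^-29 / 2.223·10^-27 = 0.0401.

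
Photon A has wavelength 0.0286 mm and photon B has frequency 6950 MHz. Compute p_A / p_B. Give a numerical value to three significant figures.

p_A = 2.317e-29 kg·m/s (from wavelength = 0.0286 mm, via p = h/λ).
p_B = 1.536e-32 kg·m/s (from frequency = 6950 MHz, via p = hf/c).
Ratio = 2.317e-29 / 1.536e-32 = 1510.

1510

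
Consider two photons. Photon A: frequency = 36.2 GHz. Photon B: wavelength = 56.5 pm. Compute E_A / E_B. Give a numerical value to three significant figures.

6.82 × 10^-9

E_A = 2.399 × 10^-23 J (from frequency = 36.2 GHz, via E = hf).
E_B = 3.516 × 10^-15 J (from wavelength = 56.5 pm, via E = hc/λ).
Ratio = 2.399 × 10^-23 / 3.516 × 10^-15 = 6.82 × 10^-9.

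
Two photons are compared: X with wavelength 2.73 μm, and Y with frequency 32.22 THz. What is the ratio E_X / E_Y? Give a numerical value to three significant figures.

3.41

E_X = 7.276e-20 J (from wavelength = 2.73 μm, via E = hc/λ).
E_Y = 2.135e-20 J (from frequency = 32.22 THz, via E = hf).
Ratio = 7.276e-20 / 2.135e-20 = 3.41.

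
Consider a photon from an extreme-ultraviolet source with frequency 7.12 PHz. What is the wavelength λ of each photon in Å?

421 Å

Take c = 2.99792458·10^8 m/s.
Convert to SI: f = 7.12 PHz = 7.12·10^15 Hz.
The photon relation is λ = c/f, giving λ = 4.211·10^-8 m.
Converting to Å: λ = 421.1 Å ≈ 421 Å.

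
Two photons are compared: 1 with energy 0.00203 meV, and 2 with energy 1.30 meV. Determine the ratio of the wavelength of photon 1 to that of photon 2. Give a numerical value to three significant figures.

λ_1 = 0.6108 m (from energy = 0.00203 meV, via λ = hc/E).
λ_2 = 9.537e-4 m (from energy = 1.30 meV, via λ = hc/E).
Ratio = 0.6108 / 9.537e-4 = 640.

640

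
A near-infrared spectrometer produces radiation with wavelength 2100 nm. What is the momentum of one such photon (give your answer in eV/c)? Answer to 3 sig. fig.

(h = 6.62607015e-34 J·s, c = 2.99792458e8 m/s, 1 eV = 1.602176634e-19 J.)
First convert: λ = 2100 nm = 2.1e-6 m.
Since p = h/λ for a photon, p = 3.155e-28 kg·m/s.
Converting to eV/c: p = 0.5904 eV/c ≈ 0.590 eV/c.

0.590 eV/c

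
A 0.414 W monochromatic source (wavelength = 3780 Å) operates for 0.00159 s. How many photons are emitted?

1.25e15 photons

Total energy: E_total = P·t = 0.414 × 0.00159 = 6.583e-4 J.
Per-photon energy: E = 5.255e-19 J.
N = E_total / E_photon = 1.25e15.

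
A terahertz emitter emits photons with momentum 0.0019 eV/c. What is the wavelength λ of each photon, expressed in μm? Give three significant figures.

653 μm

Use h = 6.62607015e-34 J·s, c = 2.99792458e8 m/s, 1 eV = 1.602176634e-19 J.
In SI units: p = 0.0019 eV/c = 1.0154e-30 kg·m/s.
The photon relation is λ = h/p, giving λ = 6.525e-4 m.
Converting to μm: λ = 652.5 μm ≈ 653 μm.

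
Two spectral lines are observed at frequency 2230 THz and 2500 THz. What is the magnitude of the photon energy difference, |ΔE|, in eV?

1.12 eV

Using E = hf: E₁ = 1.478 × 10^-18 J, E₂ = 1.657 × 10^-18 J.
|ΔE| = |1.478 × 10^-18 − 1.657 × 10^-18| = 1.79 × 10^-19 J = 1.12 eV.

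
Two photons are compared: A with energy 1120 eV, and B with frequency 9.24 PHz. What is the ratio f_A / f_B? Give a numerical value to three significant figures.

29.3

f_A = 2.708·10^17 Hz (from energy = 1120 eV, via f = E/h).
f_B = 9.240·10^15 Hz (from frequency = 9.24 PHz, via f given directly).
Ratio = 2.708·10^17 / 9.240·10^15 = 29.3.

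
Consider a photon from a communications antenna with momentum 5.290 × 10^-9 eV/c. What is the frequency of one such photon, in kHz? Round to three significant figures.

1280 kHz

(h = 6.62607015 × 10^-34 J·s, c = 2.99792458 × 10^8 m/s, 1 eV = 1.602176634 × 10^-19 J.)
In SI units: p = 5.290 × 10^-9 eV/c = 2.8271 × 10^-36 kg·m/s.
For a photon f = pc/h, so f = 1.279 × 10^6 Hz.
Converting to kHz: f = 1279 kHz ≈ 1280 kHz.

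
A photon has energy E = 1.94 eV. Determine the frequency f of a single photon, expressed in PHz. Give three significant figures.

0.469 PHz

First convert: E = 1.94 eV = 3.1082 × 10^-19 J.
Apply f = E/h: f = 4.691 × 10^14 Hz.
Converting to PHz: f = 0.4691 PHz ≈ 0.469 PHz.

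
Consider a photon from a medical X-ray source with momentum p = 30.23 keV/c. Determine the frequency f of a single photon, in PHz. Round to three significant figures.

7310 PHz

First convert: p = 30.23 keV/c = 1.6156e-23 kg·m/s.
Since f = pc/h for a photon, f = 7.310e18 Hz.
Converting to PHz: f = 7310 PHz ≈ 7310 PHz.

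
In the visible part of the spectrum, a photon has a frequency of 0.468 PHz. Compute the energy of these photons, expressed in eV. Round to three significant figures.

1.94 eV

(h = 6.62607015e-34 J·s, 1 eV = 1.602176634e-19 J.)
Convert to SI: f = 0.468 PHz = 4.68e14 Hz.
The photon relation is E = hf, giving E = 3.101e-19 J.
Converting to eV: E = 1.935 eV ≈ 1.94 eV.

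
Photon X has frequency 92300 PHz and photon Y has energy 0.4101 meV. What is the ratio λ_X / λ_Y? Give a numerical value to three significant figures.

1.07·10^-9

λ_X = 3.248·10^-12 m (from frequency = 92300 PHz, via λ = c/f).
λ_Y = 0.003023 m (from energy = 0.4101 meV, via λ = hc/E).
Ratio = 3.248·10^-12 / 0.003023 = 1.07·10^-9.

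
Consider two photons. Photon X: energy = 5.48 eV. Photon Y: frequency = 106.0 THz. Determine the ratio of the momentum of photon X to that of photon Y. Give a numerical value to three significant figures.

p_X = 2.929·10^-27 kg·m/s (from energy = 5.48 eV, via p = E/c).
p_Y = 2.343·10^-28 kg·m/s (from frequency = 106.0 THz, via p = hf/c).
Ratio = 2.929·10^-27 / 2.343·10^-28 = 12.5.

12.5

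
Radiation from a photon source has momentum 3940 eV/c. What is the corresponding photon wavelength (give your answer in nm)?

0.315 nm

First convert: p = 3940 eV/c = 2.1056e-24 kg·m/s.
For a photon λ = h/p, so λ = 3.147e-10 m.
Converting to nm: λ = 0.3147 nm ≈ 0.315 nm.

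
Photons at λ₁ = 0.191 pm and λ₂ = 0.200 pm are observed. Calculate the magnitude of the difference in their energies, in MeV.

Using E = hc/λ: E₁ = 1.040 × 10^-12 J, E₂ = 9.932 × 10^-13 J.
|ΔE| = |1.040 × 10^-12 − 9.932 × 10^-13| = 4.68 × 10^-14 J = 0.292 MeV.

0.292 MeV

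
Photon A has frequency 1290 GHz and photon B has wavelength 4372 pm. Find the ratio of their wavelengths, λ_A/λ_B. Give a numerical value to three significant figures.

5.32 × 10^4

λ_A = 2.324 × 10^-4 m (from frequency = 1290 GHz, via λ = c/f).
λ_B = 4.372 × 10^-9 m (from wavelength = 4372 pm, via λ given directly).
Ratio = 2.324 × 10^-4 / 4.372 × 10^-9 = 5.32 × 10^4.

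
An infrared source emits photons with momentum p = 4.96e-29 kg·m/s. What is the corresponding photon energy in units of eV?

Use c = 2.99792458e8 m/s, 1 eV = 1.602176634e-19 J.
For a photon E = pc, so E = 1.487e-20 J.
Converting to eV: E = 0.09281 eV ≈ 0.0928 eV.

0.0928 eV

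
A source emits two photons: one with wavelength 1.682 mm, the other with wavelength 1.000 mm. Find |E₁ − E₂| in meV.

Using E = hc/λ: E₁ = 1.1810 × 10^-22 J, E₂ = 1.9864 × 10^-22 J.
|ΔE| = |1.1810 × 10^-22 − 1.9864 × 10^-22| = 8.05 × 10^-23 J = 0.503 meV.

0.503 meV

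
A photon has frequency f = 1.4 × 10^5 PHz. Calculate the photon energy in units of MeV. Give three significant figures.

In SI units: f = 1.4 × 10^5 PHz = 1.4 × 10^20 Hz.
Since E = hf for a photon, E = 9.276 × 10^-14 J.
Converting to MeV: E = 0.5790 MeV ≈ 0.579 MeV.

0.579 MeV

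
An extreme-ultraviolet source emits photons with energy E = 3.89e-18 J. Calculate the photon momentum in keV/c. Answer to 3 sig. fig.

The photon relation is p = E/c, giving p = 1.298e-26 kg·m/s.
Converting to keV/c: p = 0.02428 keV/c ≈ 0.0243 keV/c.

0.0243 keV/c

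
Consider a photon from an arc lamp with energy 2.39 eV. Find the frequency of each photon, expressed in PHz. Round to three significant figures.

(h = 6.62607015 × 10^-34 J·s, 1 eV = 1.602176634 × 10^-19 J.)
In SI units: E = 2.39 eV = 3.8292 × 10^-19 J.
For a photon f = E/h, so f = 5.779 × 10^14 Hz.
Converting to PHz: f = 0.5779 PHz ≈ 0.578 PHz.

0.578 PHz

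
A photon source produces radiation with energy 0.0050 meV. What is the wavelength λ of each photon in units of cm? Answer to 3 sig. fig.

24.8 cm

In SI units: E = 0.0050 meV = 8.0109e-25 J.
For a photon λ = hc/E, so λ = 0.2480 m.
Converting to cm: λ = 24.80 cm ≈ 24.8 cm.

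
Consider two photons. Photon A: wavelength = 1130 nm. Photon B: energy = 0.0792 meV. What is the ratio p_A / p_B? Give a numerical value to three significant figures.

p_A = 5.864 × 10^-28 kg·m/s (from wavelength = 1130 nm, via p = h/λ).
p_B = 4.233 × 10^-32 kg·m/s (from energy = 0.0792 meV, via p = E/c).
Ratio = 5.864 × 10^-28 / 4.233 × 10^-32 = 1.39 × 10^4.

1.39 × 10^4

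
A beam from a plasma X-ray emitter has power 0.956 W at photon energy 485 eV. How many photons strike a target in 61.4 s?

Total energy: E_total = P·t = 0.956 × 61.4 = 58.70 J.
Per-photon energy: E = 7.771e-17 J.
N = E_total / E_photon = 7.55e17.

7.55e17 photons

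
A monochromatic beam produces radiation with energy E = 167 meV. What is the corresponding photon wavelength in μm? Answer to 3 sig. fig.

7.42 μm

(h = 6.62607015·10^-34 J·s, c = 2.99792458·10^8 m/s, 1 eV = 1.602176634·10^-19 J.)
First convert: E = 167 meV = 2.6756·10^-20 J.
Apply λ = hc/E: λ = 7.424·10^-6 m.
Converting to μm: λ = 7.424 μm ≈ 7.42 μm.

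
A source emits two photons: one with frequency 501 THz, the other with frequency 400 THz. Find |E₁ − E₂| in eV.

Using E = hf: E₁ = 3.320·10^-19 J, E₂ = 2.650·10^-19 J.
|ΔE| = |3.320·10^-19 − 2.650·10^-19| = 6.69·10^-20 J = 0.418 eV.

0.418 eV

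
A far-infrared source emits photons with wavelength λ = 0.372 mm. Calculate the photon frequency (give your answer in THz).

0.806 THz

In SI units: λ = 0.372 mm = 3.72e-4 m.
Since f = c/λ for a photon, f = 8.059e11 Hz.
Converting to THz: f = 0.8059 THz ≈ 0.806 THz.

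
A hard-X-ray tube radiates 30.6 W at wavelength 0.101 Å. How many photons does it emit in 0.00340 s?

Total energy: E_total = P·t = 30.6 × 0.00340 = 0.1040 J.
Per-photon energy: E = 1.967e-14 J.
N = E_total / E_photon = 5.29e12.

5.29e12 photons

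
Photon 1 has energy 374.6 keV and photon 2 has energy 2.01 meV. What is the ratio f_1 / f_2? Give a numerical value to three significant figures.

f_1 = 9.058·10^19 Hz (from energy = 374.6 keV, via f = E/h).
f_2 = 4.860·10^11 Hz (from energy = 2.01 meV, via f = E/h).
Ratio = 9.058·10^19 / 4.860·10^11 = 1.86·10^8.

1.86·10^8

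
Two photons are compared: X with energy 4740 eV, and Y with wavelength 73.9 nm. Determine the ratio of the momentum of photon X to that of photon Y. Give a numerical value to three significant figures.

p_X = 2.533 × 10^-24 kg·m/s (from energy = 4740 eV, via p = E/c).
p_Y = 8.966 × 10^-27 kg·m/s (from wavelength = 73.9 nm, via p = h/λ).
Ratio = 2.533 × 10^-24 / 8.966 × 10^-27 = 283.

283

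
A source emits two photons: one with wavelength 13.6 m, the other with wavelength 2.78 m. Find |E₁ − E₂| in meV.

3.55 × 10^-4 meV

Using E = hc/λ: E₁ = 1.461 × 10^-26 J, E₂ = 7.145 × 10^-26 J.
|ΔE| = |1.461 × 10^-26 − 7.145 × 10^-26| = 5.68 × 10^-26 J = 3.55 × 10^-4 meV.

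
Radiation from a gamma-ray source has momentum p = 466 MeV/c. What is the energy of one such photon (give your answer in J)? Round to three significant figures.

(c = 2.99792458e8 m/s, 1 eV = 1.602176634e-19 J.)
Convert to SI: p = 466 MeV/c = 2.4904e-19 kg·m/s.
Since E = pc for a photon, E = 7.466e-11 J.
So E ≈ 7.47e-11 J.

7.47e-11 J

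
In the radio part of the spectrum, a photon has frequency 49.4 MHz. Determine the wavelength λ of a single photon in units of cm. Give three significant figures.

(c = 2.99792458e8 m/s.)
Convert to SI: f = 49.4 MHz = 4.94e7 Hz.
For a photon λ = c/f, so λ = 6.069 m.
Converting to cm: λ = 606.9 cm ≈ 607 cm.

607 cm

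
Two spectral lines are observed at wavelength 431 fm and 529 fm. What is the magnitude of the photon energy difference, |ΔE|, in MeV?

Using E = hc/λ: E₁ = 4.609e-13 J, E₂ = 3.755e-13 J.
|ΔE| = |4.609e-13 − 3.755e-13| = 8.54e-14 J = 0.533 MeV.

0.533 MeV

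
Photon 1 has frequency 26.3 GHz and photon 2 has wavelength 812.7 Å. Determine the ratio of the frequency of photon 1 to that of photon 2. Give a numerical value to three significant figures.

7.13·10^-6

f_1 = 2.630·10^10 Hz (from frequency = 26.3 GHz, via f given directly).
f_2 = 3.689·10^15 Hz (from wavelength = 812.7 Å, via f = c/λ).
Ratio = 2.630·10^10 / 3.689·10^15 = 7.13·10^-6.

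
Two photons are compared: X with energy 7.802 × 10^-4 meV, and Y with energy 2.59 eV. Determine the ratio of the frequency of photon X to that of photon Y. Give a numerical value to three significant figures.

3.01 × 10^-7

f_X = 1.887 × 10^8 Hz (from energy = 7.802 × 10^-4 meV, via f = E/h).
f_Y = 6.263 × 10^14 Hz (from energy = 2.59 eV, via f = E/h).
Ratio = 1.887 × 10^8 / 6.263 × 10^14 = 3.01 × 10^-7.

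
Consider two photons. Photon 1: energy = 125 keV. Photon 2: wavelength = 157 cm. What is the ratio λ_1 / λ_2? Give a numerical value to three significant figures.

λ_1 = 9.919·10^-12 m (from energy = 125 keV, via λ = hc/E).
λ_2 = 1.570 m (from wavelength = 157 cm, via λ given directly).
Ratio = 9.919·10^-12 / 1.570 = 6.32·10^-12.

6.32·10^-12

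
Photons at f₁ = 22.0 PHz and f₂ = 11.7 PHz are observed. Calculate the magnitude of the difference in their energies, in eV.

Using E = hf: E₁ = 1.458 × 10^-17 J, E₂ = 7.753 × 10^-18 J.
|ΔE| = |1.458 × 10^-17 − 7.753 × 10^-18| = 6.82 × 10^-18 J = 42.6 eV.

42.6 eV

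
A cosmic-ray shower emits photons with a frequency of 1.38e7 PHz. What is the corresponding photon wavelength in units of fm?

Use c = 2.99792458e8 m/s.
First convert: f = 1.38e7 PHz = 1.38e22 Hz.
Since λ = c/f for a photon, λ = 2.172e-14 m.
Converting to fm: λ = 21.72 fm ≈ 21.7 fm.

21.7 fm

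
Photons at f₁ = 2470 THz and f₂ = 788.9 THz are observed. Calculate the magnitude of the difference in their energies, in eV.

6.95 eV

Using E = hf: E₁ = 1.6366e-18 J, E₂ = 5.2273e-19 J.
|ΔE| = |1.6366e-18 − 5.2273e-19| = 1.11e-18 J = 6.95 eV.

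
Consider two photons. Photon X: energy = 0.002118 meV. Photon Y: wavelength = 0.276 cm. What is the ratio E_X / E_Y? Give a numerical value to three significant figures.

4.71·10^-3

E_X = 3.393·10^-25 J (from energy = 0.002118 meV, via E given directly).
E_Y = 7.197·10^-23 J (from wavelength = 0.276 cm, via E = hc/λ).
Ratio = 3.393·10^-25 / 7.197·10^-23 = 4.71·10^-3.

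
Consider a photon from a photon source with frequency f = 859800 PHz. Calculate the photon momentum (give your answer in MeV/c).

Take h = 6.62607015e-34 J·s, c = 2.99792458e8 m/s, 1 eV = 1.602176634e-19 J.
Convert to SI: f = 859800 PHz = 8.598e20 Hz.
The photon relation is p = hf/c, giving p = 1.900e-21 kg·m/s.
Converting to MeV/c: p = 3.556 MeV/c ≈ 3.56 MeV/c.

3.56 MeV/c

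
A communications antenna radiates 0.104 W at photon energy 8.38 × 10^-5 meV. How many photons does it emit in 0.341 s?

2.64 × 10^24 photons

Total energy: E_total = P·t = 0.104 × 0.341 = 0.03546 J.
Per-photon energy: E = 1.343 × 10^-26 J.
N = E_total / E_photon = 2.64 × 10^24.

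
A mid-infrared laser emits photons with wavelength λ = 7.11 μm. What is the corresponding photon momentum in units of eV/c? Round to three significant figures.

Take h = 6.62607015e-34 J·s, c = 2.99792458e8 m/s, 1 eV = 1.602176634e-19 J.
First convert: λ = 7.11 μm = 7.11e-6 m.
Since p = h/λ for a photon, p = 9.319e-29 kg·m/s.
Converting to eV/c: p = 0.1744 eV/c ≈ 0.174 eV/c.

0.174 eV/c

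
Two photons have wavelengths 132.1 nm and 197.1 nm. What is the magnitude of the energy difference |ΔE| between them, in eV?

Using E = hc/λ: E₁ = 1.5037 × 10^-18 J, E₂ = 1.0078 × 10^-18 J.
|ΔE| = |1.5037 × 10^-18 − 1.0078 × 10^-18| = 4.96 × 10^-19 J = 3.10 eV.

3.10 eV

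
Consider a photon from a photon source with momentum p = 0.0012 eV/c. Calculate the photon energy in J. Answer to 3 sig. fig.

1.92 × 10^-22 J

First convert: p = 0.0012 eV/c = 6.4131 × 10^-31 kg·m/s.
Since E = pc for a photon, E = 1.923 × 10^-22 J.
So E ≈ 1.92 × 10^-22 J.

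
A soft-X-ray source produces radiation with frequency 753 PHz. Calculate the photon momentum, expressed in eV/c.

3110 eV/c

(h = 6.62607015 × 10^-34 J·s, c = 2.99792458 × 10^8 m/s, 1 eV = 1.602176634 × 10^-19 J.)
Convert to SI: f = 753 PHz = 7.53 × 10^17 Hz.
Apply p = hf/c: p = 1.664 × 10^-24 kg·m/s.
Converting to eV/c: p = 3114 eV/c ≈ 3110 eV/c.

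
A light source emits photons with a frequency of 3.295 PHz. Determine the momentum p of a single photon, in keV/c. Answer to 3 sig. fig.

Take h = 6.62607015 × 10^-34 J·s, c = 2.99792458 × 10^8 m/s, 1 eV = 1.602176634 × 10^-19 J.
Convert to SI: f = 3.295 PHz = 3.295 × 10^15 Hz.
Apply p = hf/c: p = 7.283 × 10^-27 kg·m/s.
Converting to keV/c: p = 0.01363 keV/c ≈ 0.0136 keV/c.

0.0136 keV/c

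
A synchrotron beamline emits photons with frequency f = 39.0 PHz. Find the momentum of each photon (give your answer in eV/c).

First convert: f = 39.0 PHz = 3.90 × 10^16 Hz.
For a photon p = hf/c, so p = 8.620 × 10^-26 kg·m/s.
Converting to eV/c: p = 161.3 eV/c ≈ 161 eV/c.

161 eV/c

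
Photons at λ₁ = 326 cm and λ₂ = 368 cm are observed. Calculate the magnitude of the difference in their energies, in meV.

4.34 × 10^-5 meV

Using E = hc/λ: E₁ = 6.093 × 10^-26 J, E₂ = 5.398 × 10^-26 J.
|ΔE| = |6.093 × 10^-26 − 5.398 × 10^-26| = 6.95 × 10^-27 J = 4.34 × 10^-5 meV.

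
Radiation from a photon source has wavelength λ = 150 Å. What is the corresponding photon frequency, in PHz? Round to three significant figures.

20.0 PHz

In SI units: λ = 150 Å = 1.50e-8 m.
Since f = c/λ for a photon, f = 1.999e16 Hz.
Converting to PHz: f = 19.99 PHz ≈ 20.0 PHz.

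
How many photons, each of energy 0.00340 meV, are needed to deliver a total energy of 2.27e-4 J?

4.17e20 photons

Per-photon energy: E = 5.447e-25 J (from energy = 0.00340 meV).
N = E_total / E_photon = 2.27e-4 J / 5.447e-25 J = 4.17e20.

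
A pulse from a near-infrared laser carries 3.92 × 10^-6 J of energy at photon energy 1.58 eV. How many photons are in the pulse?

Per-photon energy: E = 2.531 × 10^-19 J (from energy = 1.58 eV).
N = E_total / E_photon = 3.92 × 10^-6 J / 2.531 × 10^-19 J = 1.55 × 10^13.

1.55 × 10^13 photons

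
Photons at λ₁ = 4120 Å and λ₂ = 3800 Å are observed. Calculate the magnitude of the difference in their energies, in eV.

0.253 eV

Using E = hc/λ: E₁ = 4.821·10^-19 J, E₂ = 5.227·10^-19 J.
|ΔE| = |4.821·10^-19 − 5.227·10^-19| = 4.06·10^-20 J = 0.253 eV.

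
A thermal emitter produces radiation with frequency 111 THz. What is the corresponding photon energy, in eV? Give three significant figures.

0.459 eV

First convert: f = 111 THz = 1.11·10^14 Hz.
For a photon E = hf, so E = 7.355·10^-20 J.
Converting to eV: E = 0.4591 eV ≈ 0.459 eV.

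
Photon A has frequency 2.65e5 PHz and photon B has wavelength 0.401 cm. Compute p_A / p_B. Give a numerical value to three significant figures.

3.54e9

p_A = 5.857e-22 kg·m/s (from frequency = 2.65e5 PHz, via p = hf/c).
p_B = 1.652e-31 kg·m/s (from wavelength = 0.401 cm, via p = h/λ).
Ratio = 5.857e-22 / 1.652e-31 = 3.54e9.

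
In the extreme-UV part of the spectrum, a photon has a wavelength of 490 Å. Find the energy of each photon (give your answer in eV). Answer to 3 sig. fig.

25.3 eV

Use h = 6.62607015e-34 J·s, c = 2.99792458e8 m/s, 1 eV = 1.602176634e-19 J.
Convert to SI: λ = 490 Å = 4.90e-8 m.
Apply E = hc/λ: E = 4.054e-18 J.
Converting to eV: E = 25.30 eV ≈ 25.3 eV.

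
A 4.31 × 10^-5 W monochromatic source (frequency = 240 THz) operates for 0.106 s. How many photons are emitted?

Total energy: E_total = P·t = 4.31 × 10^-5 × 0.106 = 4.569 × 10^-6 J.
Per-photon energy: E = 1.590 × 10^-19 J.
N = E_total / E_photon = 2.87 × 10^13.

2.87 × 10^13 photons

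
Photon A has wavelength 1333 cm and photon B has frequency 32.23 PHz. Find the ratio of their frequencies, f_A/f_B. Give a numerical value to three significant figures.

f_A = 2.249e7 Hz (from wavelength = 1333 cm, via f = c/λ).
f_B = 3.223e16 Hz (from frequency = 32.23 PHz, via f given directly).
Ratio = 2.249e7 / 3.223e16 = 6.98e-10.

6.98e-10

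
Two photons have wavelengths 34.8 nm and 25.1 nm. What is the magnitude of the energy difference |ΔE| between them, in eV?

13.8 eV

Using E = hc/λ: E₁ = 5.708 × 10^-18 J, E₂ = 7.914 × 10^-18 J.
|ΔE| = |5.708 × 10^-18 − 7.914 × 10^-18| = 2.21 × 10^-18 J = 13.8 eV.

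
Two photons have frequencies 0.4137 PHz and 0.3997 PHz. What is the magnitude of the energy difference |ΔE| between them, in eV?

0.0579 eV

Using E = hf: E₁ = 2.7412e-19 J, E₂ = 2.6484e-19 J.
|ΔE| = |2.7412e-19 − 2.6484e-19| = 9.28e-21 J = 0.0579 eV.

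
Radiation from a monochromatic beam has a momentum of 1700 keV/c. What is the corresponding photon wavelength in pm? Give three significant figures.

Use h = 6.62607015·10^-34 J·s, c = 2.99792458·10^8 m/s, 1 eV = 1.602176634·10^-19 J.
First convert: p = 1700 keV/c = 9.0853·10^-22 kg·m/s.
For a photon λ = h/p, so λ = 7.293·10^-13 m.
Converting to pm: λ = 0.7293 pm ≈ 0.729 pm.

0.729 pm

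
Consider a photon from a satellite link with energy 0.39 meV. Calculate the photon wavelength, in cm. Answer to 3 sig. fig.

In SI units: E = 0.39 meV = 6.2485 × 10^-23 J.
Since λ = hc/E for a photon, λ = 0.003179 m.
Converting to cm: λ = 0.3179 cm ≈ 0.318 cm.

0.318 cm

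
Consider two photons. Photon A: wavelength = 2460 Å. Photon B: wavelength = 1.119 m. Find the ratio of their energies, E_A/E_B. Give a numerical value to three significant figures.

E_A = 8.075·10^-19 J (from wavelength = 2460 Å, via E = hc/λ).
E_B = 1.775·10^-25 J (from wavelength = 1.119 m, via E = hc/λ).
Ratio = 8.075·10^-19 / 1.775·10^-25 = 4.55·10^6.

4.55·10^6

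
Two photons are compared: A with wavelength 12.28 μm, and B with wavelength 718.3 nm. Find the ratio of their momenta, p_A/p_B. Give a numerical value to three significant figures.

p_A = 5.396 × 10^-29 kg·m/s (from wavelength = 12.28 μm, via p = h/λ).
p_B = 9.225 × 10^-28 kg·m/s (from wavelength = 718.3 nm, via p = h/λ).
Ratio = 5.396 × 10^-29 / 9.225 × 10^-28 = 0.0585.

0.0585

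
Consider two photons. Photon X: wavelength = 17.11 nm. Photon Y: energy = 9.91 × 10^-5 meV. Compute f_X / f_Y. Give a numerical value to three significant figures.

f_X = 1.752 × 10^16 Hz (from wavelength = 17.11 nm, via f = c/λ).
f_Y = 2.396 × 10^7 Hz (from energy = 9.91 × 10^-5 meV, via f = E/h).
Ratio = 1.752 × 10^16 / 2.396 × 10^7 = 7.31 × 10^8.

7.31 × 10^8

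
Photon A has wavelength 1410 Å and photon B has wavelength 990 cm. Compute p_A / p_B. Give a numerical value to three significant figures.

p_A = 4.699 × 10^-27 kg·m/s (from wavelength = 1410 Å, via p = h/λ).
p_B = 6.693 × 10^-35 kg·m/s (from wavelength = 990 cm, via p = h/λ).
Ratio = 4.699 × 10^-27 / 6.693 × 10^-35 = 7.02 × 10^7.

7.02 × 10^7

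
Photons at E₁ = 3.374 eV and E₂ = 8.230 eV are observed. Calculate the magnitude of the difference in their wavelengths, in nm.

Using λ = hc/E: λ₁ = 3.6747e-7 m, λ₂ = 1.5065e-7 m.
|Δλ| = |3.6747e-7 − 1.5065e-7| = 2.17e-7 m = 217 nm.

217 nm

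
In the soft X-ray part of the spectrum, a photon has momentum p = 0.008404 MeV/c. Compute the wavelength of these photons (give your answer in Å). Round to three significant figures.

1.48 Å

First convert: p = 0.008404 MeV/c = 4.4913 × 10^-24 kg·m/s.
The photon relation is λ = h/p, giving λ = 1.475 × 10^-10 m.
Converting to Å: λ = 1.475 Å ≈ 1.48 Å.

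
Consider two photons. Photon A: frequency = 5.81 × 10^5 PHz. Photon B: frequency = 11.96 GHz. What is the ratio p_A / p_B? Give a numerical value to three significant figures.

p_A = 1.284 × 10^-21 kg·m/s (from frequency = 5.81 × 10^5 PHz, via p = hf/c).
p_B = 2.643 × 10^-32 kg·m/s (from frequency = 11.96 GHz, via p = hf/c).
Ratio = 1.284 × 10^-21 / 2.643 × 10^-32 = 4.86 × 10^10.

4.86 × 10^10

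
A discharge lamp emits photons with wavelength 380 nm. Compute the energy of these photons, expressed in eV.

3.26 eV

Convert to SI: λ = 380 nm = 3.80 × 10^-7 m.
The photon relation is E = hc/λ, giving E = 5.227 × 10^-19 J.
Converting to eV: E = 3.263 eV ≈ 3.26 eV.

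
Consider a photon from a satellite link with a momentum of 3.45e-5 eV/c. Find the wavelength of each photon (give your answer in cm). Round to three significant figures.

In SI units: p = 3.45e-5 eV/c = 1.8438e-32 kg·m/s.
Since λ = h/p for a photon, λ = 0.03594 m.
Converting to cm: λ = 3.594 cm ≈ 3.59 cm.

3.59 cm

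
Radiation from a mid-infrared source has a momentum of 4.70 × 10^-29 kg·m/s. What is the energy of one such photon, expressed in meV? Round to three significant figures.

87.9 meV

Use c = 2.99792458 × 10^8 m/s, 1 eV = 1.602176634 × 10^-19 J.
Since E = pc for a photon, E = 1.409 × 10^-20 J.
Converting to meV: E = 87.94 meV ≈ 87.9 meV.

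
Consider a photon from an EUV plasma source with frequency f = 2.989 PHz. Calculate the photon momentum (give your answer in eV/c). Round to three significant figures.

Convert to SI: f = 2.989 PHz = 2.989 × 10^15 Hz.
Since p = hf/c for a photon, p = 6.606 × 10^-27 kg·m/s.
Converting to eV/c: p = 12.36 eV/c ≈ 12.4 eV/c.

12.4 eV/c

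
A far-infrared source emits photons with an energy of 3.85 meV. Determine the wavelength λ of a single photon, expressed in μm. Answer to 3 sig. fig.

In SI units: E = 3.85 meV = 6.1684e-22 J.
Apply λ = hc/E: λ = 3.220e-4 m.
Converting to μm: λ = 322.0 μm ≈ 322 μm.

322 μm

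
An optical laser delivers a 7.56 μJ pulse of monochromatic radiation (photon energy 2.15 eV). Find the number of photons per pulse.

Per-photon energy: E = 3.445·10^-19 J (from energy = 2.15 eV).
N = E_total / E_photon = 7.56·10^-6 J / 3.445·10^-19 J = 2.19·10^13.

2.19·10^13 photons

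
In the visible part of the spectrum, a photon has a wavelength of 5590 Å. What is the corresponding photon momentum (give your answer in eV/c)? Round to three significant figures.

Take h = 6.62607015 × 10^-34 J·s, c = 2.99792458 × 10^8 m/s, 1 eV = 1.602176634 × 10^-19 J.
In SI units: λ = 5590 Å = 5.59 × 10^-7 m.
For a photon p = h/λ, so p = 1.185 × 10^-27 kg·m/s.
Converting to eV/c: p = 2.218 eV/c ≈ 2.22 eV/c.

2.22 eV/c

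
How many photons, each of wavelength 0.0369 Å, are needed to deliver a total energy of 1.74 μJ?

3.23·10^7 photons

Per-photon energy: E = 5.383·10^-14 J (from wavelength = 0.0369 Å).
N = E_total / E_photon = 1.74·10^-6 J / 5.383·10^-14 J = 3.23·10^7.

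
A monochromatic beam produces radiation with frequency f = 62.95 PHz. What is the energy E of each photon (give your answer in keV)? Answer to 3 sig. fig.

0.260 keV

First convert: f = 62.95 PHz = 6.295 × 10^16 Hz.
Since E = hf for a photon, E = 4.171 × 10^-17 J.
Converting to keV: E = 0.2603 keV ≈ 0.260 keV.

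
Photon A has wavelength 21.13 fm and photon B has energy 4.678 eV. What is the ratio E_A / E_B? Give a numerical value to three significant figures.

1.25e7

E_A = 9.401e-12 J (from wavelength = 21.13 fm, via E = hc/λ).
E_B = 7.495e-19 J (from energy = 4.678 eV, via E given directly).
Ratio = 9.401e-12 / 7.495e-19 = 1.25e7.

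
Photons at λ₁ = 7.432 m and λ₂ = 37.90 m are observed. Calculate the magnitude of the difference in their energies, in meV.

1.34·10^-4 meV

Using E = hc/λ: E₁ = 2.6728·10^-26 J, E₂ = 5.2413·10^-27 J.
|ΔE| = |2.6728·10^-26 − 5.2413·10^-27| = 2.15·10^-26 J = 1.34·10^-4 meV.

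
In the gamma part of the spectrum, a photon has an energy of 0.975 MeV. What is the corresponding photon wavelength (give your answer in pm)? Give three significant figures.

First convert: E = 0.975 MeV = 1.5621e-13 J.
Apply λ = hc/E: λ = 1.272e-12 m.
Converting to pm: λ = 1.272 pm ≈ 1.27 pm.

1.27 pm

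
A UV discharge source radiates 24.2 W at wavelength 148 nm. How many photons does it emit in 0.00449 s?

Total energy: E_total = P·t = 24.2 × 0.00449 = 0.1087 J.
Per-photon energy: E = 1.342e-18 J.
N = E_total / E_photon = 8.10e16.

8.10e16 photons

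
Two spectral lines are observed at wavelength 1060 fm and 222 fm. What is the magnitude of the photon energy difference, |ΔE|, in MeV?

4.42 MeV

Using E = hc/λ: E₁ = 1.874 × 10^-13 J, E₂ = 8.948 × 10^-13 J.
|ΔE| = |1.874 × 10^-13 − 8.948 × 10^-13| = 7.07 × 10^-13 J = 4.42 MeV.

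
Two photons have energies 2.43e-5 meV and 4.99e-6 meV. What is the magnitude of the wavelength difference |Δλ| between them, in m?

197 m

Using λ = hc/E: λ₁ = 51.02 m, λ₂ = 248.5 m.
|Δλ| = |51.02 − 248.5| = 197 m.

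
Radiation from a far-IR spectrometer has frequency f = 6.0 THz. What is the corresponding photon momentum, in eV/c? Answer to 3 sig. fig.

In SI units: f = 6.0 THz = 6.0 × 10^12 Hz.
For a photon p = hf/c, so p = 1.326 × 10^-29 kg·m/s.
Converting to eV/c: p = 0.02481 eV/c ≈ 0.0248 eV/c.

0.0248 eV/c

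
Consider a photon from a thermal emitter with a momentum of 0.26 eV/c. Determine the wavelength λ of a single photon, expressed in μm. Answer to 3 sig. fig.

4.77 μm

(h = 6.62607015 × 10^-34 J·s, c = 2.99792458 × 10^8 m/s, 1 eV = 1.602176634 × 10^-19 J.)
In SI units: p = 0.26 eV/c = 1.3895 × 10^-28 kg·m/s.
The photon relation is λ = h/p, giving λ = 4.769 × 10^-6 m.
Converting to μm: λ = 4.769 μm ≈ 4.77 μm.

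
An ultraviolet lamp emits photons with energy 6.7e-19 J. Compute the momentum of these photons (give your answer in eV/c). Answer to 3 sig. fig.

Use c = 2.99792458e8 m/s, 1 eV = 1.602176634e-19 J.
Since p = E/c for a photon, p = 2.235e-27 kg·m/s.
Converting to eV/c: p = 4.182 eV/c ≈ 4.18 eV/c.

4.18 eV/c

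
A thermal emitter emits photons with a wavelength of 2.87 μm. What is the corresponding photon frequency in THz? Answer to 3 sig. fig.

104 THz

Use c = 2.99792458 × 10^8 m/s.
Convert to SI: λ = 2.87 μm = 2.87 × 10^-6 m.
Apply f = c/λ: f = 1.045 × 10^14 Hz.
Converting to THz: f = 104.5 THz ≈ 104 THz.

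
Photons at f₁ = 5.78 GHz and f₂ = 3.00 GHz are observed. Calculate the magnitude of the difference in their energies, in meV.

Using E = hf: E₁ = 3.830·10^-24 J, E₂ = 1.988·10^-24 J.
|ΔE| = |3.830·10^-24 − 1.988·10^-24| = 1.84·10^-24 J = 0.0115 meV.

0.0115 meV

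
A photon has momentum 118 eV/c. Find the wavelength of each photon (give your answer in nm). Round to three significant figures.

10.5 nm

First convert: p = 118 eV/c = 6.3063·10^-26 kg·m/s.
Since λ = h/p for a photon, λ = 1.051·10^-8 m.
Converting to nm: λ = 10.51 nm ≈ 10.5 nm.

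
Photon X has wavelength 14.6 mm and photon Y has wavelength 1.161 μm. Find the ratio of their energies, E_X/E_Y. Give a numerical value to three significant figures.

7.95e-5

E_X = 1.361e-23 J (from wavelength = 14.6 mm, via E = hc/λ).
E_Y = 1.711e-19 J (from wavelength = 1.161 μm, via E = hc/λ).
Ratio = 1.361e-23 / 1.711e-19 = 7.95e-5.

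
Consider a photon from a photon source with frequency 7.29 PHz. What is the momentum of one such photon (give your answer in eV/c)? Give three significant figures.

30.1 eV/c

In SI units: f = 7.29 PHz = 7.29e15 Hz.
For a photon p = hf/c, so p = 1.611e-26 kg·m/s.
Converting to eV/c: p = 30.15 eV/c ≈ 30.1 eV/c.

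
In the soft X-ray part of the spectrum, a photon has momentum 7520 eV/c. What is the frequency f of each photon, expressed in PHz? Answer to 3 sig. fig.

1820 PHz

In SI units: p = 7520 eV/c = 4.0189·10^-24 kg·m/s.
Apply f = pc/h: f = 1.818·10^18 Hz.
Converting to PHz: f = 1818 PHz ≈ 1820 PHz.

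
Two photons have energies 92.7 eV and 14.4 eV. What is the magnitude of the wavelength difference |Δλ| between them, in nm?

Using λ = hc/E: λ₁ = 1.337·10^-8 m, λ₂ = 8.610·10^-8 m.
|Δλ| = |1.337·10^-8 − 8.610·10^-8| = 7.27·10^-8 m = 72.7 nm.

72.7 nm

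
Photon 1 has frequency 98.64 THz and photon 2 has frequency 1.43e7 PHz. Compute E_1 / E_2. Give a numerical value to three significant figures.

6.90e-9

E_1 = 6.536e-20 J (from frequency = 98.64 THz, via E = hf).
E_2 = 9.475e-12 J (from frequency = 1.43e7 PHz, via E = hf).
Ratio = 6.536e-20 / 9.475e-12 = 6.90e-9.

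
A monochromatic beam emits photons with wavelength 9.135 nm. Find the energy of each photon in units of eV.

Use h = 6.62607015 × 10^-34 J·s, c = 2.99792458 × 10^8 m/s, 1 eV = 1.602176634 × 10^-19 J.
In SI units: λ = 9.135 nm = 9.135 × 10^-9 m.
Since E = hc/λ for a photon, E = 2.175 × 10^-17 J.
Converting to eV: E = 135.7 eV ≈ 136 eV.

136 eV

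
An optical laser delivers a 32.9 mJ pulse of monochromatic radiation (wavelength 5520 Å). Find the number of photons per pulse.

9.14·10^16 photons

Per-photon energy: E = 3.599·10^-19 J (from wavelength = 5520 Å).
N = E_total / E_photon = 0.0329 J / 3.599·10^-19 J = 9.14·10^16.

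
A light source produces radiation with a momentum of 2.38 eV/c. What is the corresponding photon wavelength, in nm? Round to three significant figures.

521 nm

Convert to SI: p = 2.38 eV/c = 1.2719 × 10^-27 kg·m/s.
The photon relation is λ = h/p, giving λ = 5.209 × 10^-7 m.
Converting to nm: λ = 520.9 nm ≈ 521 nm.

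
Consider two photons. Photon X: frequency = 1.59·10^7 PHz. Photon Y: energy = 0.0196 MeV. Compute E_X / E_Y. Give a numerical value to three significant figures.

3350

E_X = 1.054·10^-11 J (from frequency = 1.59·10^7 PHz, via E = hf).
E_Y = 3.140·10^-15 J (from energy = 0.0196 MeV, via E given directly).
Ratio = 1.054·10^-11 / 3.140·10^-15 = 3350.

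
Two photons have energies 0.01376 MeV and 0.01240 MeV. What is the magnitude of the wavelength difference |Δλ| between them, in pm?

9.88 pm

Using λ = hc/E: λ₁ = 9.0105·10^-11 m, λ₂ = 9.9987·10^-11 m.
|Δλ| = |9.0105·10^-11 − 9.9987·10^-11| = 9.88·10^-12 m = 9.88 pm.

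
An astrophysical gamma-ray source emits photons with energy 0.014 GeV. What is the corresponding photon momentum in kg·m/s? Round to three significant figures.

7.48 × 10^-21 kg·m/s

In SI units: E = 0.014 GeV = 2.2430 × 10^-12 J.
For a photon p = E/c, so p = 7.482 × 10^-21 kg·m/s.
So p ≈ 7.48 × 10^-21 kg·m/s.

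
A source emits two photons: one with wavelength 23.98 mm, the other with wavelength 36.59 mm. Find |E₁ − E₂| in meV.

Using E = hc/λ: E₁ = 8.2838e-24 J, E₂ = 5.4289e-24 J.
|ΔE| = |8.2838e-24 − 5.4289e-24| = 2.85e-24 J = 0.0178 meV.

0.0178 meV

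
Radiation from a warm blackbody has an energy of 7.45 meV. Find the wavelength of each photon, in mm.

0.166 mm

In SI units: E = 7.45 meV = 1.1936 × 10^-21 J.
Apply λ = hc/E: λ = 1.664 × 10^-4 m.
Converting to mm: λ = 0.1664 mm ≈ 0.166 mm.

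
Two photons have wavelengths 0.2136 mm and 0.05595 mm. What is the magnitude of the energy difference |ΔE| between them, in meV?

Using E = hc/λ: E₁ = 9.2998 × 10^-22 J, E₂ = 3.5504 × 10^-21 J.
|ΔE| = |9.2998 × 10^-22 − 3.5504 × 10^-21| = 2.62 × 10^-21 J = 16.4 meV.

16.4 meV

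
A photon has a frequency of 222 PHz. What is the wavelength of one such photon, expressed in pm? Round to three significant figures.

1350 pm

First convert: f = 222 PHz = 2.22e17 Hz.
Apply λ = c/f: λ = 1.350e-9 m.
Converting to pm: λ = 1350 pm ≈ 1350 pm.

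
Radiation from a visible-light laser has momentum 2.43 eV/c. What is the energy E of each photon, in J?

3.89e-19 J

(c = 2.99792458e8 m/s, 1 eV = 1.602176634e-19 J.)
First convert: p = 2.43 eV/c = 1.2987e-27 kg·m/s.
Since E = pc for a photon, E = 3.893e-19 J.
So E ≈ 3.89e-19 J.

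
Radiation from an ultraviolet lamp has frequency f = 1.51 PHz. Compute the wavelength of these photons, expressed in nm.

199 nm

(c = 2.99792458e8 m/s.)
In SI units: f = 1.51 PHz = 1.51e15 Hz.
The photon relation is λ = c/f, giving λ = 1.985e-7 m.
Converting to nm: λ = 198.5 nm ≈ 199 nm.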